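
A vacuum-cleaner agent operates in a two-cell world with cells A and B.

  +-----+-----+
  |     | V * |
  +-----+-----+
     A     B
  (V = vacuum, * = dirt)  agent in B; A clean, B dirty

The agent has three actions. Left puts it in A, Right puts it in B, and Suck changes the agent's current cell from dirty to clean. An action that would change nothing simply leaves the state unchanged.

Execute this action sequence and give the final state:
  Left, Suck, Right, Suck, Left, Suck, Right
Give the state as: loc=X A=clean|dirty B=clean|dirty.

Left (#1): loc=A A=clean B=dirty
Suck (#2): loc=A A=clean B=dirty
Right (#3): loc=B A=clean B=dirty
Suck (#4): loc=B A=clean B=clean
Left (#5): loc=A A=clean B=clean
Suck (#6): loc=A A=clean B=clean
Right (#7): loc=B A=clean B=clean

loc=B A=clean B=clean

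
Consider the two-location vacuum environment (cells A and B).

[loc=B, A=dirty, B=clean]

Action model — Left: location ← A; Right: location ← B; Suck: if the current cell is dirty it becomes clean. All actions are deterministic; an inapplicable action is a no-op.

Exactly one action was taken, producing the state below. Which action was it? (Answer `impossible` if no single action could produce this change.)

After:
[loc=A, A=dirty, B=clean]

Left

try  Left: in A — A dirty, B clean  ← match
try Right: in B — A dirty, B clean
try  Suck: in B — A dirty, B clean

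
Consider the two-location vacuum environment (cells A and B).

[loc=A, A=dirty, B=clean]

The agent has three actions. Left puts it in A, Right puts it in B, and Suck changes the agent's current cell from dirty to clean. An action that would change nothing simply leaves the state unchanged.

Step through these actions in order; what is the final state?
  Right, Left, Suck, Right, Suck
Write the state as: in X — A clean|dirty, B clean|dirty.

1. Right → in B — A dirty, B clean
2. Left → in A — A dirty, B clean
3. Suck → in A — A clean, B clean
4. Right → in B — A clean, B clean
5. Suck → in B — A clean, B clean

in B — A clean, B clean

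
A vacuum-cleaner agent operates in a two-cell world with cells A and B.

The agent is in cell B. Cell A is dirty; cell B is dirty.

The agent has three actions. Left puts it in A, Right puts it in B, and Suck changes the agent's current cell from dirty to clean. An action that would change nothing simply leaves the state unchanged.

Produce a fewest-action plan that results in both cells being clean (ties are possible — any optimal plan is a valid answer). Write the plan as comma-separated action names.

Suck, Left, Suck

1) do Suck; now (B; A:dirty, B:clean)
2) do Left; now (A; A:dirty, B:clean)
3) do Suck; now (A; A:clean, B:clean)
min 3: Suck B + move + Suck A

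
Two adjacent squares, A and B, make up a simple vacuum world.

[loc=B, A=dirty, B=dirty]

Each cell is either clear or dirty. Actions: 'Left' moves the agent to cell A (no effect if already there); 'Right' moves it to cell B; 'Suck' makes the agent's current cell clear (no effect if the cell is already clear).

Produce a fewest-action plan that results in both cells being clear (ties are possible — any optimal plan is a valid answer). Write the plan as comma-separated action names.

t=1 Suck ⇒ loc=B A=dirty B=clear
t=2 Left ⇒ loc=A A=dirty B=clear
t=3 Suck ⇒ loc=A A=clear B=clear
min 3: Suck B + move + Suck A

Suck, Left, Suck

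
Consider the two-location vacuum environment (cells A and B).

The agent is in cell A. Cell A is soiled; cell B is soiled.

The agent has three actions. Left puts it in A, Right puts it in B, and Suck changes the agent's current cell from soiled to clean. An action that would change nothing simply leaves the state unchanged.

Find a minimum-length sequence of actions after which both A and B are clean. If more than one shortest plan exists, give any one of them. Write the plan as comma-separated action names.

step 1/3 (Suck): <A|clean|soiled>
step 2/3 (Right): <B|clean|soiled>
step 3/3 (Suck): <B|clean|clean>
min 3: Suck A + move + Suck B

Suck, Right, Suck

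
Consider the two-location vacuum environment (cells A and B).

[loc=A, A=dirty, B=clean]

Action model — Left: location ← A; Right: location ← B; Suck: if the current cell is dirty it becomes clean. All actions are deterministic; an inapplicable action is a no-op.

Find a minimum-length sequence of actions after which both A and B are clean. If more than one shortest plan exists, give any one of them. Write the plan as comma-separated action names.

1) do Suck; now loc=A A=clean B=clean
min 1: A is dirty, one Suck

Suck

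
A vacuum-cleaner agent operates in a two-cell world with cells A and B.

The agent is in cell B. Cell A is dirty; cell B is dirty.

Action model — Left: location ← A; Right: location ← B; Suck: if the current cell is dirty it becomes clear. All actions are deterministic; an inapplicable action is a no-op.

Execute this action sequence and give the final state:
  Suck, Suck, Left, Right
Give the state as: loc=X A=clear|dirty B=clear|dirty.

1. Suck → loc=B A=dirty B=clear
2. Suck → loc=B A=dirty B=clear
3. Left → loc=A A=dirty B=clear
4. Right → loc=B A=dirty B=clear

loc=B A=dirty B=clear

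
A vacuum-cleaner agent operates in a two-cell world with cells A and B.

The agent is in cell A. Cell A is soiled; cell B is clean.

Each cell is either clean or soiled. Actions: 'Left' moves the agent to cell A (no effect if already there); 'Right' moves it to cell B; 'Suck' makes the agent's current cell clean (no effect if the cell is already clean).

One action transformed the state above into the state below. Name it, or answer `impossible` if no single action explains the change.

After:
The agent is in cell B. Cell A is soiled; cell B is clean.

try  Left: loc=A A=soiled B=clean
try Right: loc=B A=soiled B=clean  ← match
try  Suck: loc=A A=clean B=clean

Right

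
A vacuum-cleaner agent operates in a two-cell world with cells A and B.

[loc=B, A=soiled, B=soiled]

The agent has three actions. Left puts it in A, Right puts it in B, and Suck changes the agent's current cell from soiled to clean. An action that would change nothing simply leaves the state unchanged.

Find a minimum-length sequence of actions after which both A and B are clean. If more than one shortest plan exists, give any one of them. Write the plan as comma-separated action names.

1) do Suck; now (B; A:soiled, B:clean)
2) do Left; now (A; A:soiled, B:clean)
3) do Suck; now (A; A:clean, B:clean)
min 3: Suck B + move + Suck A

Suck, Left, Suck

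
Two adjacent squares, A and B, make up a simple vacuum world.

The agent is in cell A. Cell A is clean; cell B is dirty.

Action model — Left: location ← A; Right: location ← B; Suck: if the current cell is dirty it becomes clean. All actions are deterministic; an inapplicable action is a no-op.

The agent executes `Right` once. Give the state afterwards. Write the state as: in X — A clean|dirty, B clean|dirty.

start: in A — A clean, B dirty
t=1 Right ⇒ in B — A clean, B dirty

in B — A clean, B dirty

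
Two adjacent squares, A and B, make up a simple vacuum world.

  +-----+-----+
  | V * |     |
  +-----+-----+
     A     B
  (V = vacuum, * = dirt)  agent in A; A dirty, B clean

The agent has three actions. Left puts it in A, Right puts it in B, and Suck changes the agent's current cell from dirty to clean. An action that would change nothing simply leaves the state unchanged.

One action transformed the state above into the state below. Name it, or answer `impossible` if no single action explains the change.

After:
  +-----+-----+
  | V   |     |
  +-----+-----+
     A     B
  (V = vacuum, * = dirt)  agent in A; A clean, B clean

try  Left: (A; A:dirty, B:clean)
try Right: (B; A:dirty, B:clean)
try  Suck: (A; A:clean, B:clean)  ← match

Suck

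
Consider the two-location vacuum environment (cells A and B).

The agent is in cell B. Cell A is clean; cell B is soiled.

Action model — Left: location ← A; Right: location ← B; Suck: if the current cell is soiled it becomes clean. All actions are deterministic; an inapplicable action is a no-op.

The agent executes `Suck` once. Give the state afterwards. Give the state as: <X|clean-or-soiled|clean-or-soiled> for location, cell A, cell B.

start: <B|clean|soiled>
Suck (#1): <B|clean|clean>

<B|clean|clean>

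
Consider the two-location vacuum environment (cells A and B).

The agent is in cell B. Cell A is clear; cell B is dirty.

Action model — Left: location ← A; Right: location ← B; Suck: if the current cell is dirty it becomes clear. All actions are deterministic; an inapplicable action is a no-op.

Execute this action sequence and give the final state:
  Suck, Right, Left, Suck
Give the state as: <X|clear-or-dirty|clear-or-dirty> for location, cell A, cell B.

<A|clear|clear>

1) do Suck; now <B|clear|clear>
2) do Right; now <B|clear|clear>
3) do Left; now <A|clear|clear>
4) do Suck; now <A|clear|clear>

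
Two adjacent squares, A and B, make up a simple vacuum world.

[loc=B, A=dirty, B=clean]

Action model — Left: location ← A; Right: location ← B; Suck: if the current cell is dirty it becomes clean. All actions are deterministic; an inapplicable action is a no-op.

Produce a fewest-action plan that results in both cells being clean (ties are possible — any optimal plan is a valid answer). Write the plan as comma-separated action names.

Left, Suck

1. Left → <A|dirty|clean>
2. Suck → <A|clean|clean>
min 2: go A then Suck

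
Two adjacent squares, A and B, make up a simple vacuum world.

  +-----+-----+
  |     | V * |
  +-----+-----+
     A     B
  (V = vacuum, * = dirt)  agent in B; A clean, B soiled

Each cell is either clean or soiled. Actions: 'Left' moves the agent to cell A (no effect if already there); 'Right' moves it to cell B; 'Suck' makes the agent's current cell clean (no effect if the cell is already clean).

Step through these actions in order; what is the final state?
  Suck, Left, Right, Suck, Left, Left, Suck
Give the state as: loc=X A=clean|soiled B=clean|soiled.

1. Suck → loc=B A=clean B=clean
2. Left → loc=A A=clean B=clean
3. Right → loc=B A=clean B=clean
4. Suck → loc=B A=clean B=clean
5. Left → loc=A A=clean B=clean
6. Left → loc=A A=clean B=clean
7. Suck → loc=A A=clean B=clean

loc=A A=clean B=clean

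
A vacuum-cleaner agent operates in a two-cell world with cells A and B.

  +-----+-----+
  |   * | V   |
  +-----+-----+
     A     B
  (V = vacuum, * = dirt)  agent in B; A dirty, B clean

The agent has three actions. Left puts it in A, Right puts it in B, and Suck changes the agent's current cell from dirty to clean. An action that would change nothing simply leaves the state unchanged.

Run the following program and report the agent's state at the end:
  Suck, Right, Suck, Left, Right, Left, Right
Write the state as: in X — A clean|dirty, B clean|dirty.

in B — A dirty, B clean

[1] after Suck: in B — A dirty, B clean
[2] after Right: in B — A dirty, B clean
[3] after Suck: in B — A dirty, B clean
[4] after Left: in A — A dirty, B clean
[5] after Right: in B — A dirty, B clean
[6] after Left: in A — A dirty, B clean
[7] after Right: in B — A dirty, B clean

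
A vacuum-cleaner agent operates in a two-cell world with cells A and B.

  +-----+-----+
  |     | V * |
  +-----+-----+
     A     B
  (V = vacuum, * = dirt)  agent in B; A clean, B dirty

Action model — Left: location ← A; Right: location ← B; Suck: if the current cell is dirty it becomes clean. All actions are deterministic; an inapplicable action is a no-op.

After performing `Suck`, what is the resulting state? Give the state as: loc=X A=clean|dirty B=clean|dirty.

loc=B A=clean B=clean

start: loc=B A=clean B=dirty
1. Suck → loc=B A=clean B=clean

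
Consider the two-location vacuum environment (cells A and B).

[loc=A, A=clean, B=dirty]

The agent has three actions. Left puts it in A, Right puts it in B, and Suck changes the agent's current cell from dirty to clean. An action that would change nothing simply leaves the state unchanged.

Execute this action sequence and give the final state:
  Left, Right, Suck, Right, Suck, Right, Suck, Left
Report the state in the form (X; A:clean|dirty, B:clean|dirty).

[1] after Left: (A; A:clean, B:dirty)
[2] after Right: (B; A:clean, B:dirty)
[3] after Suck: (B; A:clean, B:clean)
[4] after Right: (B; A:clean, B:clean)
[5] after Suck: (B; A:clean, B:clean)
[6] after Right: (B; A:clean, B:clean)
[7] after Suck: (B; A:clean, B:clean)
[8] after Left: (A; A:clean, B:clean)

(A; A:clean, B:clean)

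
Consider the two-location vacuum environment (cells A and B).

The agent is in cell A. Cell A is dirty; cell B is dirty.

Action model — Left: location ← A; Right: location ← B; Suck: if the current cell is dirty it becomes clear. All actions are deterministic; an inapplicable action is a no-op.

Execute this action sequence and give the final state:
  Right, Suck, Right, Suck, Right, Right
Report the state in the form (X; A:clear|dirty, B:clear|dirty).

(B; A:dirty, B:clear)

t=1 Right ⇒ (B; A:dirty, B:dirty)
t=2 Suck ⇒ (B; A:dirty, B:clear)
t=3 Right ⇒ (B; A:dirty, B:clear)
t=4 Suck ⇒ (B; A:dirty, B:clear)
t=5 Right ⇒ (B; A:dirty, B:clear)
t=6 Right ⇒ (B; A:dirty, B:clear)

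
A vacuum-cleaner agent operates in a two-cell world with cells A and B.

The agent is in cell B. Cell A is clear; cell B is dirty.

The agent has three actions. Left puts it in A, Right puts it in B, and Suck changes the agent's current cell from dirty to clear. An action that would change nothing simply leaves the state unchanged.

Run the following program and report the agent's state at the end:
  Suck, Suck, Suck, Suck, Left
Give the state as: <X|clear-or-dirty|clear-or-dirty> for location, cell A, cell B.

<A|clear|clear>

1. Suck → <B|clear|clear>
2. Suck → <B|clear|clear>
3. Suck → <B|clear|clear>
4. Suck → <B|clear|clear>
5. Left → <A|clear|clear>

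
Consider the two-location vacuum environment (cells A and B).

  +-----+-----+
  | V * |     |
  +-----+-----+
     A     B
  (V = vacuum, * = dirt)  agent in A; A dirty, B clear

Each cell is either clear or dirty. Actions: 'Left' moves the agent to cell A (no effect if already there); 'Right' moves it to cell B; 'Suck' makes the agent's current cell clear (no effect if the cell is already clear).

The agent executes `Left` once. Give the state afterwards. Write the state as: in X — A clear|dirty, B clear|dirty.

start: in A — A dirty, B clear
[1] after Left: in A — A dirty, B clear

in A — A dirty, B clear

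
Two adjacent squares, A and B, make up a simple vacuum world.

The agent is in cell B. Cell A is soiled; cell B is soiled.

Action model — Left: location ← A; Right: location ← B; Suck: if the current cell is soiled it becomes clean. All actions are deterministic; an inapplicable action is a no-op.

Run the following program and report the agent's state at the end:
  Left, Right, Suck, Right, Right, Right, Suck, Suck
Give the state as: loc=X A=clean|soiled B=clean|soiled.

1. Left → loc=A A=soiled B=soiled
2. Right → loc=B A=soiled B=soiled
3. Suck → loc=B A=soiled B=clean
4. Right → loc=B A=soiled B=clean
5. Right → loc=B A=soiled B=clean
6. Right → loc=B A=soiled B=clean
7. Suck → loc=B A=soiled B=clean
8. Suck → loc=B A=soiled B=clean

loc=B A=soiled B=clean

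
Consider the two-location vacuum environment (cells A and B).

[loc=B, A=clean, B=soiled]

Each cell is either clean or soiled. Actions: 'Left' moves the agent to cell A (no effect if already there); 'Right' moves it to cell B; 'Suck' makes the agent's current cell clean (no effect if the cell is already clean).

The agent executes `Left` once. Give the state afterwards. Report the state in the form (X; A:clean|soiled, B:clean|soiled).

start: (B; A:clean, B:soiled)
Left (#1): (A; A:clean, B:soiled)

(A; A:clean, B:soiled)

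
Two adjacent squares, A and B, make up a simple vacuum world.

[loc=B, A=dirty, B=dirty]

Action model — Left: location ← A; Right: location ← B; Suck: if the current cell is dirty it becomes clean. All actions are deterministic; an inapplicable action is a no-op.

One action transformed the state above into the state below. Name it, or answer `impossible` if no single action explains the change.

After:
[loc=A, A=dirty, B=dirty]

try  Left: <A|dirty|dirty>  ← match
try Right: <B|dirty|dirty>
try  Suck: <B|dirty|clean>

Left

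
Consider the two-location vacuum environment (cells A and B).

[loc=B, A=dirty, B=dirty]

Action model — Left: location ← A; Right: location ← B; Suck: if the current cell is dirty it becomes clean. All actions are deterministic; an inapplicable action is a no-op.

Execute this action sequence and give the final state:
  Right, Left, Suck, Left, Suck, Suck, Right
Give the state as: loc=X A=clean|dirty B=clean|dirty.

t=1 Right ⇒ loc=B A=dirty B=dirty
t=2 Left ⇒ loc=A A=dirty B=dirty
t=3 Suck ⇒ loc=A A=clean B=dirty
t=4 Left ⇒ loc=A A=clean B=dirty
t=5 Suck ⇒ loc=A A=clean B=dirty
t=6 Suck ⇒ loc=A A=clean B=dirty
t=7 Right ⇒ loc=B A=clean B=dirty

loc=B A=clean B=dirty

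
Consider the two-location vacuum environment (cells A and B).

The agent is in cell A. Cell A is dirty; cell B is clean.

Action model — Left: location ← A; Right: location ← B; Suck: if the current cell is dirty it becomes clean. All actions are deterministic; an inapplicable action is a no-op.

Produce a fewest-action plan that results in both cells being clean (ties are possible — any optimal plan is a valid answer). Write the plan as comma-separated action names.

Suck (#1): (A; A:clean, B:clean)
min 1: A is dirty, one Suck

Suck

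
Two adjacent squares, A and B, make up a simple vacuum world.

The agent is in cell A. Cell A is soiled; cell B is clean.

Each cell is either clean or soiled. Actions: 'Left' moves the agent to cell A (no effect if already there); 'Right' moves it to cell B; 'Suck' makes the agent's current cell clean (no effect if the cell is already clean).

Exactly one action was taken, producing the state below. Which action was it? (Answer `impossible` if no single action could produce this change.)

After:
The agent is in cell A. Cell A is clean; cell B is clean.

Suck

try  Left: in A — A soiled, B clean
try Right: in B — A soiled, B clean
try  Suck: in A — A clean, B clean  ← match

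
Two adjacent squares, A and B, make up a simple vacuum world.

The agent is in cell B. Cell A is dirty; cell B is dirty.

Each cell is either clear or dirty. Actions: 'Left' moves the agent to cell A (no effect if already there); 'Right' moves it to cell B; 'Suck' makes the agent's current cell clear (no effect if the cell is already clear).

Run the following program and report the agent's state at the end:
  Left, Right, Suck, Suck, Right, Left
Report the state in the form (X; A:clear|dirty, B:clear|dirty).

(A; A:dirty, B:clear)

1) do Left; now (A; A:dirty, B:dirty)
2) do Right; now (B; A:dirty, B:dirty)
3) do Suck; now (B; A:dirty, B:clear)
4) do Suck; now (B; A:dirty, B:clear)
5) do Right; now (B; A:dirty, B:clear)
6) do Left; now (A; A:dirty, B:clear)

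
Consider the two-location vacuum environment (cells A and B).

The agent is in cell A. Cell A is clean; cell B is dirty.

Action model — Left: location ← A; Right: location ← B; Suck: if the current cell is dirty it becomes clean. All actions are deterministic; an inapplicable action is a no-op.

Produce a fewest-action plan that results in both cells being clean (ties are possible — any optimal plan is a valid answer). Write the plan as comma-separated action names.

t=1 Right ⇒ (B; A:clean, B:dirty)
t=2 Suck ⇒ (B; A:clean, B:clean)
min 2: go B then Suck

Right, Suck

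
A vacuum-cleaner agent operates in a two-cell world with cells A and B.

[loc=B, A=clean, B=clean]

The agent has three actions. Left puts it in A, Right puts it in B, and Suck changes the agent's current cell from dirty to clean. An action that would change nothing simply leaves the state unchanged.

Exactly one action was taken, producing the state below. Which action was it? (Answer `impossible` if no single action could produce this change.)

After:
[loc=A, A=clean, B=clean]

Left

try  Left: in A — A clean, B clean  ← match
try Right: in B — A clean, B clean
try  Suck: in B — A clean, B clean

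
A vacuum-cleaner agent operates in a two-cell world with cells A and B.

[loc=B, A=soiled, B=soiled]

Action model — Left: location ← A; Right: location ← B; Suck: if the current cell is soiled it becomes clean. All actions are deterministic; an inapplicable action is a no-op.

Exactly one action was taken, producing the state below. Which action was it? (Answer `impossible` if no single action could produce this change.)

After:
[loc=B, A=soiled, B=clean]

try  Left: in A — A soiled, B soiled
try Right: in B — A soiled, B soiled
try  Suck: in B — A soiled, B clean  ← match

Suck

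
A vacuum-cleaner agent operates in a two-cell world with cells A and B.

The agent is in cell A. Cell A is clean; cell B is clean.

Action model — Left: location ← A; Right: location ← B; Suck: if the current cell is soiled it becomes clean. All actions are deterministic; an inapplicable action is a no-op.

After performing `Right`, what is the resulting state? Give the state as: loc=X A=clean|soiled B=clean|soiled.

loc=B A=clean B=clean

start: loc=A A=clean B=clean
1. Right → loc=B A=clean B=clean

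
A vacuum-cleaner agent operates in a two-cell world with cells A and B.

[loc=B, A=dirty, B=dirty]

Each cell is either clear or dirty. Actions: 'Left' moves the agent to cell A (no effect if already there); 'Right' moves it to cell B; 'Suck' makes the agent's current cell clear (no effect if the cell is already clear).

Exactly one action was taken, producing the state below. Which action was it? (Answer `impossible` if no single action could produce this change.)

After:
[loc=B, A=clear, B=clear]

impossible

try  Left: in A — A dirty, B dirty
try Right: in B — A dirty, B dirty
try  Suck: in B — A dirty, B clear
no single action produces the after-state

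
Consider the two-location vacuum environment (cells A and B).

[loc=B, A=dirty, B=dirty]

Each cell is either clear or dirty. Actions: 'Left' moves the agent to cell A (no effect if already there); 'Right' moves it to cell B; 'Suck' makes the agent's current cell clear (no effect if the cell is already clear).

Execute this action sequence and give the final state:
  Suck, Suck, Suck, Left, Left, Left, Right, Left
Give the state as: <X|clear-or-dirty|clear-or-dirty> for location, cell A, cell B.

Suck (#1): <B|dirty|clear>
Suck (#2): <B|dirty|clear>
Suck (#3): <B|dirty|clear>
Left (#4): <A|dirty|clear>
Left (#5): <A|dirty|clear>
Left (#6): <A|dirty|clear>
Right (#7): <B|dirty|clear>
Left (#8): <A|dirty|clear>

<A|dirty|clear>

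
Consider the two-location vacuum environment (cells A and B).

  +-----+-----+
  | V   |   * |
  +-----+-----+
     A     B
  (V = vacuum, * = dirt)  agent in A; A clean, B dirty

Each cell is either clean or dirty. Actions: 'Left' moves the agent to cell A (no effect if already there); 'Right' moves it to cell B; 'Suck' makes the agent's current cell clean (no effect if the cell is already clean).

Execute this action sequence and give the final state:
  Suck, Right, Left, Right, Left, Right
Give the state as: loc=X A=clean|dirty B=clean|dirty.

step 1/6 (Suck): loc=A A=clean B=dirty
step 2/6 (Right): loc=B A=clean B=dirty
step 3/6 (Left): loc=A A=clean B=dirty
step 4/6 (Right): loc=B A=clean B=dirty
step 5/6 (Left): loc=A A=clean B=dirty
step 6/6 (Right): loc=B A=clean B=dirty

loc=B A=clean B=dirty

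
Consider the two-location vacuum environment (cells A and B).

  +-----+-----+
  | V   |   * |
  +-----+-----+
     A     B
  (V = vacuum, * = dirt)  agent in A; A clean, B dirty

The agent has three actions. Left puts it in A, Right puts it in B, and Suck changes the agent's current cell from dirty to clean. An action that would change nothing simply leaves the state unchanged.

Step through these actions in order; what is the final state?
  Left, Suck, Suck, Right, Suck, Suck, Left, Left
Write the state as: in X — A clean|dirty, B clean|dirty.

in A — A clean, B clean

[1] after Left: in A — A clean, B dirty
[2] after Suck: in A — A clean, B dirty
[3] after Suck: in A — A clean, B dirty
[4] after Right: in B — A clean, B dirty
[5] after Suck: in B — A clean, B clean
[6] after Suck: in B — A clean, B clean
[7] after Left: in A — A clean, B clean
[8] after Left: in A — A clean, B clean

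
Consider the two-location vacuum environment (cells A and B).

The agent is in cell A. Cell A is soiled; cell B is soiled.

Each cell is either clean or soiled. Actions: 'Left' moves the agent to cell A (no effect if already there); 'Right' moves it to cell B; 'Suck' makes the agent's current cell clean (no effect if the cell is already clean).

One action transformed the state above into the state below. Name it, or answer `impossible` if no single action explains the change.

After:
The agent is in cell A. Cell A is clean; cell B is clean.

try  Left: loc=A A=soiled B=soiled
try Right: loc=B A=soiled B=soiled
try  Suck: loc=A A=clean B=soiled
no single action produces the after-state

impossible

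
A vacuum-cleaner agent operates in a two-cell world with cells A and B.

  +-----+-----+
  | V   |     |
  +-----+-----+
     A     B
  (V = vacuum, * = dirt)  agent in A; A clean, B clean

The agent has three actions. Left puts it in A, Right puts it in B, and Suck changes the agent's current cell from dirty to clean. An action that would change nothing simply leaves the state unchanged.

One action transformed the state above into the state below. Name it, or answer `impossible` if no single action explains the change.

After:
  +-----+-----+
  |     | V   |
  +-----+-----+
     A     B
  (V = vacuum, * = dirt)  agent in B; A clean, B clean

Right

try  Left: <A|clean|clean>
try Right: <B|clean|clean>  ← match
try  Suck: <A|clean|clean>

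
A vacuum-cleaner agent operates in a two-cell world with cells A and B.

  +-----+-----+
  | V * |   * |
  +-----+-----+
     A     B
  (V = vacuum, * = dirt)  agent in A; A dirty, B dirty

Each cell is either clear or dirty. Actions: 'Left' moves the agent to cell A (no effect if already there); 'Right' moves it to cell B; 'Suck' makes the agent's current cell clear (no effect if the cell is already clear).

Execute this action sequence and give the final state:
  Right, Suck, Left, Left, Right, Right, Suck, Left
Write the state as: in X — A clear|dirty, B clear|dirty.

[1] after Right: in B — A dirty, B dirty
[2] after Suck: in B — A dirty, B clear
[3] after Left: in A — A dirty, B clear
[4] after Left: in A — A dirty, B clear
[5] after Right: in B — A dirty, B clear
[6] after Right: in B — A dirty, B clear
[7] after Suck: in B — A dirty, B clear
[8] after Left: in A — A dirty, B clear

in A — A dirty, B clear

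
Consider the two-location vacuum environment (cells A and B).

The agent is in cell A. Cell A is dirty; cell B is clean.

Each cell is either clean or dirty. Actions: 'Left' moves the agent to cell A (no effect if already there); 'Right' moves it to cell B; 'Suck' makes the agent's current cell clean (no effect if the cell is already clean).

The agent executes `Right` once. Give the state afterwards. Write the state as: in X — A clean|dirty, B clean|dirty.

in B — A dirty, B clean

start: in A — A dirty, B clean
t=1 Right ⇒ in B — A dirty, B clean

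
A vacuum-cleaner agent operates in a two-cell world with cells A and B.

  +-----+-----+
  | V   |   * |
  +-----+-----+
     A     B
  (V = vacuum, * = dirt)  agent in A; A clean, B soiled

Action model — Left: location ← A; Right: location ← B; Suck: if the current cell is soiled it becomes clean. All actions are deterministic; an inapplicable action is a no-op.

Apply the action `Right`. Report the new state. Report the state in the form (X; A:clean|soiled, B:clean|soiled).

start: (A; A:clean, B:soiled)
t=1 Right ⇒ (B; A:clean, B:soiled)

(B; A:clean, B:soiled)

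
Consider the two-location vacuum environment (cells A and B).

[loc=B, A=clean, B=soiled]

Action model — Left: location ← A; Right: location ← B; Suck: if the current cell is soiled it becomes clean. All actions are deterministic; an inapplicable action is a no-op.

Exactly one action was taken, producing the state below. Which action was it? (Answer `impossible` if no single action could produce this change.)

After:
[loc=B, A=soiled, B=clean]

impossible

try  Left: in A — A clean, B soiled
try Right: in B — A clean, B soiled
try  Suck: in B — A clean, B clean
no single action produces the after-state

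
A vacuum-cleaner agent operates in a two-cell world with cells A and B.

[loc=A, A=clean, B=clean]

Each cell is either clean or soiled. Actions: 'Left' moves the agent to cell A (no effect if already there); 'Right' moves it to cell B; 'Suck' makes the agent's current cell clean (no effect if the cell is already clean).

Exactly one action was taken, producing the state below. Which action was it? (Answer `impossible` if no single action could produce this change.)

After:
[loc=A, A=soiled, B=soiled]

try  Left: <A|clean|clean>
try Right: <B|clean|clean>
try  Suck: <A|clean|clean>
no single action produces the after-state

impossible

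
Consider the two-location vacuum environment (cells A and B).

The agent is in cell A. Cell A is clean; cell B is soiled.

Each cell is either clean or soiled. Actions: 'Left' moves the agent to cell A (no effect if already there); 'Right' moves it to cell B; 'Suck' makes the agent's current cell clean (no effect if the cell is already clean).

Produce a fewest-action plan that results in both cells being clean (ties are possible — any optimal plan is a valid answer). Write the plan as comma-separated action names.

1. Right → loc=B A=clean B=soiled
2. Suck → loc=B A=clean B=clean
min 2: go B then Suck

Right, Suck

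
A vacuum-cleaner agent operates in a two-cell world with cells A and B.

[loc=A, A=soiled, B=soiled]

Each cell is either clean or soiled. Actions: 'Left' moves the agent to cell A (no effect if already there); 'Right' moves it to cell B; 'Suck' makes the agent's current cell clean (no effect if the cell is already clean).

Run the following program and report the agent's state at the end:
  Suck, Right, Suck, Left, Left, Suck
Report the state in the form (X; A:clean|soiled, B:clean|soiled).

(A; A:clean, B:clean)

Suck (#1): (A; A:clean, B:soiled)
Right (#2): (B; A:clean, B:soiled)
Suck (#3): (B; A:clean, B:clean)
Left (#4): (A; A:clean, B:clean)
Left (#5): (A; A:clean, B:clean)
Suck (#6): (A; A:clean, B:clean)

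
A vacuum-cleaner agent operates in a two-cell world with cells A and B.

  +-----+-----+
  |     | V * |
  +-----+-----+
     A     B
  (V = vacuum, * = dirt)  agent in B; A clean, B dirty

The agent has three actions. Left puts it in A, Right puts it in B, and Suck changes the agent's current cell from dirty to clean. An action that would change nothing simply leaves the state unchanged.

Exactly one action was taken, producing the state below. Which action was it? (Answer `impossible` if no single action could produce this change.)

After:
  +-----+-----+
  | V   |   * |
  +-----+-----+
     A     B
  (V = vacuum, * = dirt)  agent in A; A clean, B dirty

Left

try  Left: <A|clean|dirty>  ← match
try Right: <B|clean|dirty>
try  Suck: <B|clean|clean>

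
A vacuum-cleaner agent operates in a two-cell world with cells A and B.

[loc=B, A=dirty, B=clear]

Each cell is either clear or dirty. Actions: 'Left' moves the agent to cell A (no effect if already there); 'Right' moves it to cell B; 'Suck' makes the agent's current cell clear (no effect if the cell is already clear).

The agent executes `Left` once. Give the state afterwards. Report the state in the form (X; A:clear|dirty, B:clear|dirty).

(A; A:dirty, B:clear)

start: (B; A:dirty, B:clear)
Left (#1): (A; A:dirty, B:clear)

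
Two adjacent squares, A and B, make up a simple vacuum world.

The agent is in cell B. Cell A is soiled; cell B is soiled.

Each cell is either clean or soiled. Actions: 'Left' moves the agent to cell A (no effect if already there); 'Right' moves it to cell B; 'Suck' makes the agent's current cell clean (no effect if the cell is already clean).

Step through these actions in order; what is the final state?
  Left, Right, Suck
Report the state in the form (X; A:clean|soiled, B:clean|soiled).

1) do Left; now (A; A:soiled, B:soiled)
2) do Right; now (B; A:soiled, B:soiled)
3) do Suck; now (B; A:soiled, B:clean)

(B; A:soiled, B:clean)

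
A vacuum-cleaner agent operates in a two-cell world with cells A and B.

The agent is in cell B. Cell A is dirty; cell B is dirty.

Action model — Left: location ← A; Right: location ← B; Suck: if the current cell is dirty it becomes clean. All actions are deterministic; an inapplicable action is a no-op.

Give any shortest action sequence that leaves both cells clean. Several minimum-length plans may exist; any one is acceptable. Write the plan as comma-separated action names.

1. Suck → loc=B A=dirty B=clean
2. Left → loc=A A=dirty B=clean
3. Suck → loc=A A=clean B=clean
min 3: Suck B + move + Suck A

Suck, Left, Suck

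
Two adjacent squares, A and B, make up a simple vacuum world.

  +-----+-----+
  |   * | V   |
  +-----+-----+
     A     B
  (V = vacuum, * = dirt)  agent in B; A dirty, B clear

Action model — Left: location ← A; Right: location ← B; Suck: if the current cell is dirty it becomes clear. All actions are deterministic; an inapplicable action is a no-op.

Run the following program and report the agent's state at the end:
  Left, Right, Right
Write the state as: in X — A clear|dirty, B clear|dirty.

Left (#1): in A — A dirty, B clear
Right (#2): in B — A dirty, B clear
Right (#3): in B — A dirty, B clear

in B — A dirty, B clear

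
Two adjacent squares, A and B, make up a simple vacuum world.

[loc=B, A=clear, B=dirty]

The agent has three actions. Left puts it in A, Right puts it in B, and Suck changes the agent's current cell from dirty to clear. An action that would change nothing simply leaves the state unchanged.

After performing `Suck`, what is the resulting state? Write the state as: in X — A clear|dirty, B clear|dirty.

start: in B — A clear, B dirty
Suck (#1): in B — A clear, B clear

in B — A clear, B clear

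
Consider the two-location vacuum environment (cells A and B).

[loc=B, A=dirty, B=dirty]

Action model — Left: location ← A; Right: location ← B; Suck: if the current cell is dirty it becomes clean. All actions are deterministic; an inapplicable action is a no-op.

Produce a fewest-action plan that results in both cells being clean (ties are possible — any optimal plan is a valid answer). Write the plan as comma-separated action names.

Suck, Left, Suck

1) do Suck; now loc=B A=dirty B=clean
2) do Left; now loc=A A=dirty B=clean
3) do Suck; now loc=A A=clean B=clean
min 3: Suck B + move + Suck A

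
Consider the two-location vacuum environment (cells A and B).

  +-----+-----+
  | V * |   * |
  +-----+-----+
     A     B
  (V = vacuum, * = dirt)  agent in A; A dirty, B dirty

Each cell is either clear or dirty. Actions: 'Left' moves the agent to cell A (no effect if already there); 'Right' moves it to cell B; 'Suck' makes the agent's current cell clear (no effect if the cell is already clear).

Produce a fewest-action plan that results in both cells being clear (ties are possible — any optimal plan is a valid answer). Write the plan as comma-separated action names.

Suck, Right, Suck

[1] after Suck: (A; A:clear, B:dirty)
[2] after Right: (B; A:clear, B:dirty)
[3] after Suck: (B; A:clear, B:clear)
min 3: Suck A + move + Suck B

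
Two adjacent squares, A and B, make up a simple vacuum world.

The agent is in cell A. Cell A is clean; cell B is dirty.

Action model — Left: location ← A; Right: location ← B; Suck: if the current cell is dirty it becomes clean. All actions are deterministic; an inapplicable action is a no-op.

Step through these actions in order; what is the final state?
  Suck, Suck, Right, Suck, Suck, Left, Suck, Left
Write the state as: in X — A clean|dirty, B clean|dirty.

[1] after Suck: in A — A clean, B dirty
[2] after Suck: in A — A clean, B dirty
[3] after Right: in B — A clean, B dirty
[4] after Suck: in B — A clean, B clean
[5] after Suck: in B — A clean, B clean
[6] after Left: in A — A clean, B clean
[7] after Suck: in A — A clean, B clean
[8] after Left: in A — A clean, B clean

in A — A clean, B clean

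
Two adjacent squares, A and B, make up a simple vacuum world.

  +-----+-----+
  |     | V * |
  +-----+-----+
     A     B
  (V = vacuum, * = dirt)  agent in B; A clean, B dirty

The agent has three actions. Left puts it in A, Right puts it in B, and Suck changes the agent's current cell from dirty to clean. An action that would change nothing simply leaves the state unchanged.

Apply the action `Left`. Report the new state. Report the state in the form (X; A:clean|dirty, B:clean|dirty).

(A; A:clean, B:dirty)

start: (B; A:clean, B:dirty)
1) do Left; now (A; A:clean, B:dirty)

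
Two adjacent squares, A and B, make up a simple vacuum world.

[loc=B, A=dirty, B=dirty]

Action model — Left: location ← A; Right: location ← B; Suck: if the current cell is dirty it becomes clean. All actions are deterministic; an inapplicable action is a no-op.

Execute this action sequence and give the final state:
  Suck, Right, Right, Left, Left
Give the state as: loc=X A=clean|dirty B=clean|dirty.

Suck (#1): loc=B A=dirty B=clean
Right (#2): loc=B A=dirty B=clean
Right (#3): loc=B A=dirty B=clean
Left (#4): loc=A A=dirty B=clean
Left (#5): loc=A A=dirty B=clean

loc=A A=dirty B=clean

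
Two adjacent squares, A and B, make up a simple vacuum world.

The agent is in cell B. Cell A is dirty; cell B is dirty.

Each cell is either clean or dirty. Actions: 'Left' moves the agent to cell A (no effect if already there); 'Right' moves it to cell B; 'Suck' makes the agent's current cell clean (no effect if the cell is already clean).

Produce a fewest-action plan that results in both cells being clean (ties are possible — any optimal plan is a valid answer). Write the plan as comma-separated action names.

1) do Suck; now (B; A:dirty, B:clean)
2) do Left; now (A; A:dirty, B:clean)
3) do Suck; now (A; A:clean, B:clean)
min 3: Suck B + move + Suck A

Suck, Left, Suck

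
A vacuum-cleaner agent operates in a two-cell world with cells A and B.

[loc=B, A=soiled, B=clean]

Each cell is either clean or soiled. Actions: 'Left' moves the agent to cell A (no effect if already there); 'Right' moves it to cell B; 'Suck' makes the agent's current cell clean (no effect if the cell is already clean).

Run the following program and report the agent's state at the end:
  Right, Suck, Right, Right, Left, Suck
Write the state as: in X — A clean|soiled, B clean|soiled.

1) do Right; now in B — A soiled, B clean
2) do Suck; now in B — A soiled, B clean
3) do Right; now in B — A soiled, B clean
4) do Right; now in B — A soiled, B clean
5) do Left; now in A — A soiled, B clean
6) do Suck; now in A — A clean, B clean

in A — A clean, B clean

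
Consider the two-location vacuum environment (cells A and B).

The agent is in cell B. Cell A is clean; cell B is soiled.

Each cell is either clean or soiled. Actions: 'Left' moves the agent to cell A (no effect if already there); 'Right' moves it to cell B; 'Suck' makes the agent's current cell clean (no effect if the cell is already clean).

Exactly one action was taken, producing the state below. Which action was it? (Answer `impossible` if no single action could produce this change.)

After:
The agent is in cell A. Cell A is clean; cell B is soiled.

Left

try  Left: loc=A A=clean B=soiled  ← match
try Right: loc=B A=clean B=soiled
try  Suck: loc=B A=clean B=clean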